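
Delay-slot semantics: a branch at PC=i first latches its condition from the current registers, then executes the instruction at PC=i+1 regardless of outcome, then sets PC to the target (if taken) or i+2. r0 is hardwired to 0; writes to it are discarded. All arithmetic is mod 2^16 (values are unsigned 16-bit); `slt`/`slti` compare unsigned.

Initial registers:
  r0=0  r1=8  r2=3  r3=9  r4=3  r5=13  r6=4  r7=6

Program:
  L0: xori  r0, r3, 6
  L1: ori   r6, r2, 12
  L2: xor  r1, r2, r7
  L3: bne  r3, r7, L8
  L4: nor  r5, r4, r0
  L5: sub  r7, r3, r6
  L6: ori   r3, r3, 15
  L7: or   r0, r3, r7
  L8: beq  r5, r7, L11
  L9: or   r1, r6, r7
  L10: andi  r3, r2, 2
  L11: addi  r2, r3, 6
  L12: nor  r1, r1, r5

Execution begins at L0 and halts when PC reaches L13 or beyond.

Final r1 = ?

PC=0  xori  r0, r3, 6        | r0=0 r1=8 r2=3 r3=9 r4=3 r5=13 r6=4 r7=6
PC=1  ori   r6, r2, 12       | r0=0 r1=8 r2=3 r3=9 r4=3 r5=13 r6=15 r7=6
PC=2  xor  r1, r2, r7        | r0=0 r1=5 r2=3 r3=9 r4=3 r5=13 r6=15 r7=6
PC=3  bne  r3, r7, L8        | r0=0 r1=5 r2=3 r3=9 r4=3 r5=13 r6=15 r7=6  [TAKEN]
PC=4  nor  r5, r4, r0        | r0=0 r1=5 r2=3 r3=9 r4=3 r5=65532 r6=15 r7=6
PC=8  beq  r5, r7, L11       | r0=0 r1=5 r2=3 r3=9 r4=3 r5=65532 r6=15 r7=6  [not taken]
PC=9  or   r1, r6, r7        | r0=0 r1=15 r2=3 r3=9 r4=3 r5=65532 r6=15 r7=6
PC=10 andi  r3, r2, 2        | r0=0 r1=15 r2=3 r3=2 r4=3 r5=65532 r6=15 r7=6
PC=11 addi  r2, r3, 6        | r0=0 r1=15 r2=8 r3=2 r4=3 r5=65532 r6=15 r7=6
PC=12 nor  r1, r1, r5        | r0=0 r1=0 r2=8 r3=2 r4=3 r5=65532 r6=15 r7=6

0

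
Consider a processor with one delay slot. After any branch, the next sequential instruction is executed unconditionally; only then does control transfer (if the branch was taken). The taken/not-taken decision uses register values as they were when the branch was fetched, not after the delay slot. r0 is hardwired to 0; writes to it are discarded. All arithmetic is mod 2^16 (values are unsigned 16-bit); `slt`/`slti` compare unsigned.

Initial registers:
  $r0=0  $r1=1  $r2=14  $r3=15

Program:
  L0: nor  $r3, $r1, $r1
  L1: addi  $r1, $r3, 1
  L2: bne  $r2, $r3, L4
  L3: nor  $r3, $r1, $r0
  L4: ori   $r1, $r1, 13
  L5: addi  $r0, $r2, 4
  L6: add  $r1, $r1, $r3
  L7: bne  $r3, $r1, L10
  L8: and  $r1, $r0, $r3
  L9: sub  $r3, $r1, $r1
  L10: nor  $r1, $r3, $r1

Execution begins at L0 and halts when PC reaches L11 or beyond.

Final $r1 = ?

#0 nor  $r3, $r1, $r1 ; 0/1/14/65534
#1 addi  $r1, $r3, 1 ; 0/65535/14/65534
#2 bne  $r2, $r3, L4 ; 0/65535/14/65534 ; →target
#3 nor  $r3, $r1, $r0 ; 0/65535/14/0
#4 ori   $r1, $r1, 13 ; 0/65535/14/0
#5 addi  $r0, $r2, 4 ; 0/65535/14/0
#6 add  $r1, $r1, $r3 ; 0/65535/14/0
#7 bne  $r3, $r1, L10 ; 0/65535/14/0 ; →target
#8 and  $r1, $r0, $r3 ; 0/0/14/0
#10 nor  $r1, $r3, $r1 ; 0/65535/14/0

65535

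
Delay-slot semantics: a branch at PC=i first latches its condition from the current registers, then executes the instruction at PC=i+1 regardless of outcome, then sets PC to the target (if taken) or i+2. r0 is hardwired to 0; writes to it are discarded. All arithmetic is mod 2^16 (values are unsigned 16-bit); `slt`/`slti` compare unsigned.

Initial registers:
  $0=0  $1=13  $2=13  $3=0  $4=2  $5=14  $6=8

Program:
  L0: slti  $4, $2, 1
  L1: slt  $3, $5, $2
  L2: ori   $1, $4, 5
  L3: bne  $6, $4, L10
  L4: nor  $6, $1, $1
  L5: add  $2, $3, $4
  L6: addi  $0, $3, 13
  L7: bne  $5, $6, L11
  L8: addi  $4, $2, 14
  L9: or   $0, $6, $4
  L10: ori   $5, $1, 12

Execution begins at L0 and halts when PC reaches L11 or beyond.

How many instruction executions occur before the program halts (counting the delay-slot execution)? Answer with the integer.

6

#0 slti  $4, $2, 1 ; 0/13/13/0/0/14/8
#1 slt  $3, $5, $2 ; 0/13/13/0/0/14/8
#2 ori   $1, $4, 5 ; 0/5/13/0/0/14/8
#3 bne  $6, $4, L10 ; 0/5/13/0/0/14/8 ; →target
#4 nor  $6, $1, $1 ; 0/5/13/0/0/14/65530
#10 ori   $5, $1, 12 ; 0/5/13/0/0/13/65530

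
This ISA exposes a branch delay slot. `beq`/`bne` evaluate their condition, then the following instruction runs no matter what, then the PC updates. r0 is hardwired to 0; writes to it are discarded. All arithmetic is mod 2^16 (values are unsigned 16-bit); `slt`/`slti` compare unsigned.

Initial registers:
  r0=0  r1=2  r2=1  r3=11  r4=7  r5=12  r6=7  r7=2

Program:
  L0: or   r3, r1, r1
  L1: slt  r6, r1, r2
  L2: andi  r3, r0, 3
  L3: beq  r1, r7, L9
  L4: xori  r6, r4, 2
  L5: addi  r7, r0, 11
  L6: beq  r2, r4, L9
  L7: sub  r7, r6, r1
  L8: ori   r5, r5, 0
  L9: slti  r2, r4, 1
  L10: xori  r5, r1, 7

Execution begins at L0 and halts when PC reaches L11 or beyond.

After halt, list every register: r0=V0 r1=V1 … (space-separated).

r0=0 r1=2 r2=0 r3=0 r4=7 r5=5 r6=5 r7=2

  step pc=0: or   r3, r1, r1  regs=(0,2,1,2,7,12,7,2)
  step pc=1: slt  r6, r1, r2  regs=(0,2,1,2,7,12,0,2)
  step pc=2: andi  r3, r0, 3  regs=(0,2,1,0,7,12,0,2)
  step pc=3: beq  r1, r7, L9  cond=T  regs=(0,2,1,0,7,12,0,2)
  step pc=4: xori  r6, r4, 2  regs=(0,2,1,0,7,12,5,2)
  step pc=9: slti  r2, r4, 1  regs=(0,2,0,0,7,12,5,2)
  step pc=10: xori  r5, r1, 7  regs=(0,2,0,0,7,5,5,2)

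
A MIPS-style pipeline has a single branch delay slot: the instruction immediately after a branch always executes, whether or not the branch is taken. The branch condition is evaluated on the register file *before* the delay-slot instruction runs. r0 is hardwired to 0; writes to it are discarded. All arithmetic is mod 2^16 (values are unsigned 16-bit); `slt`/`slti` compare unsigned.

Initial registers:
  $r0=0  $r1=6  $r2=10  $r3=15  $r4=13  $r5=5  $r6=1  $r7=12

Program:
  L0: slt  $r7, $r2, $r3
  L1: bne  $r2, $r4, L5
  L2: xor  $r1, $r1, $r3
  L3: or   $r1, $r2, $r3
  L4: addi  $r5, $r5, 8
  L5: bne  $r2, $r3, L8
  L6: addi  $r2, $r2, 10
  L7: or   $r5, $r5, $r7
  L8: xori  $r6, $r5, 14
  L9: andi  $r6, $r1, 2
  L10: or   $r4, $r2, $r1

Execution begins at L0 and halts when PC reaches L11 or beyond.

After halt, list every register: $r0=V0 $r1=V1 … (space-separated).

$r0=0 $r1=9 $r2=20 $r3=15 $r4=29 $r5=5 $r6=0 $r7=1

#0 slt  $r7, $r2, $r3 ; 0/6/10/15/13/5/1/1
#1 bne  $r2, $r4, L5 ; 0/6/10/15/13/5/1/1 ; →target
#2 xor  $r1, $r1, $r3 ; 0/9/10/15/13/5/1/1
#5 bne  $r2, $r3, L8 ; 0/9/10/15/13/5/1/1 ; →target
#6 addi  $r2, $r2, 10 ; 0/9/20/15/13/5/1/1
#8 xori  $r6, $r5, 14 ; 0/9/20/15/13/5/11/1
#9 andi  $r6, $r1, 2 ; 0/9/20/15/13/5/0/1
#10 or   $r4, $r2, $r1 ; 0/9/20/15/29/5/0/1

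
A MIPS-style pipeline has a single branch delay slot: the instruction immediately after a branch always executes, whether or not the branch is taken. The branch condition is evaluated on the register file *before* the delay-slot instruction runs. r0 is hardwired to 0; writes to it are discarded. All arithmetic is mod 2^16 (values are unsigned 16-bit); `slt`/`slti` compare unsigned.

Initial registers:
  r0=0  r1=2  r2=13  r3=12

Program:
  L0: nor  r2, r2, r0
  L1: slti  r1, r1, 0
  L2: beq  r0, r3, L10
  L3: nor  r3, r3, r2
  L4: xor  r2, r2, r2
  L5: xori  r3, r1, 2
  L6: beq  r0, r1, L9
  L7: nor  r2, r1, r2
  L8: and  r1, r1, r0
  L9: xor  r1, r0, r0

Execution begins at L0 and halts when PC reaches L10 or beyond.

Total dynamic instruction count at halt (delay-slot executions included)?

  step pc=0: nor  r2, r2, r0  regs=(0,2,65522,12)
  step pc=1: slti  r1, r1, 0  regs=(0,0,65522,12)
  step pc=2: beq  r0, r3, L10  cond=F  regs=(0,0,65522,12)
  step pc=3: nor  r3, r3, r2  regs=(0,0,65522,1)
  step pc=4: xor  r2, r2, r2  regs=(0,0,0,1)
  step pc=5: xori  r3, r1, 2  regs=(0,0,0,2)
  step pc=6: beq  r0, r1, L9  cond=T  regs=(0,0,0,2)
  step pc=7: nor  r2, r1, r2  regs=(0,0,65535,2)
  step pc=9: xor  r1, r0, r0  regs=(0,0,65535,2)

9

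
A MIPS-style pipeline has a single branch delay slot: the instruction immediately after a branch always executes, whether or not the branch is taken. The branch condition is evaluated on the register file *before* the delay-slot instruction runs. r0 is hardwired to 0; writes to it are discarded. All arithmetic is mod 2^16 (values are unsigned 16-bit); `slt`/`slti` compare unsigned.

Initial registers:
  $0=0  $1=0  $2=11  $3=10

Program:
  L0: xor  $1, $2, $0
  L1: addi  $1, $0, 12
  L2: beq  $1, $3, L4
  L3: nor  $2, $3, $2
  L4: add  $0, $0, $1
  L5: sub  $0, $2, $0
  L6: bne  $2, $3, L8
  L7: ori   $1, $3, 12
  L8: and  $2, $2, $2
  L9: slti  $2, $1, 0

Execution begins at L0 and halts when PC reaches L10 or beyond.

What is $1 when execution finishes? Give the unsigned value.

#0 xor  $1, $2, $0 ; 0/11/11/10
#1 addi  $1, $0, 12 ; 0/12/11/10
#2 beq  $1, $3, L4 ; 0/12/11/10 ; →fallthru
#3 nor  $2, $3, $2 ; 0/12/65524/10
#4 add  $0, $0, $1 ; 0/12/65524/10
#5 sub  $0, $2, $0 ; 0/12/65524/10
#6 bne  $2, $3, L8 ; 0/12/65524/10 ; →target
#7 ori   $1, $3, 12 ; 0/14/65524/10
#8 and  $2, $2, $2 ; 0/14/65524/10
#9 slti  $2, $1, 0 ; 0/14/0/10

14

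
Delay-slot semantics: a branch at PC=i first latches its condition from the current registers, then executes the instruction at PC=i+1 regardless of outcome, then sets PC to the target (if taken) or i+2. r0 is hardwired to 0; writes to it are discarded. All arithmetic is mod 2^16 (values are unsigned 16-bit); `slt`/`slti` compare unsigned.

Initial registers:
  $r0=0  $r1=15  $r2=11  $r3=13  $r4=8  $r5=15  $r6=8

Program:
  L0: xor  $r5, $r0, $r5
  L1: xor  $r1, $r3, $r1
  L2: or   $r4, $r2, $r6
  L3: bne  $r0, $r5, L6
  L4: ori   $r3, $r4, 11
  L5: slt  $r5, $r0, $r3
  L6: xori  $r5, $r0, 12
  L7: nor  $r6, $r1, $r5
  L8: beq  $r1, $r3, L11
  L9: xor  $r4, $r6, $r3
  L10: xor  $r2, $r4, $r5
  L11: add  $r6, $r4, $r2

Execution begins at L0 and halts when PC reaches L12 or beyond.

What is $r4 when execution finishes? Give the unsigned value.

#0 xor  $r5, $r0, $r5 ; 0/15/11/13/8/15/8
#1 xor  $r1, $r3, $r1 ; 0/2/11/13/8/15/8
#2 or   $r4, $r2, $r6 ; 0/2/11/13/11/15/8
#3 bne  $r0, $r5, L6 ; 0/2/11/13/11/15/8 ; →target
#4 ori   $r3, $r4, 11 ; 0/2/11/11/11/15/8
#6 xori  $r5, $r0, 12 ; 0/2/11/11/11/12/8
#7 nor  $r6, $r1, $r5 ; 0/2/11/11/11/12/65521
#8 beq  $r1, $r3, L11 ; 0/2/11/11/11/12/65521 ; →fallthru
#9 xor  $r4, $r6, $r3 ; 0/2/11/11/65530/12/65521
#10 xor  $r2, $r4, $r5 ; 0/2/65526/11/65530/12/65521
#11 add  $r6, $r4, $r2 ; 0/2/65526/11/65530/12/65520

65530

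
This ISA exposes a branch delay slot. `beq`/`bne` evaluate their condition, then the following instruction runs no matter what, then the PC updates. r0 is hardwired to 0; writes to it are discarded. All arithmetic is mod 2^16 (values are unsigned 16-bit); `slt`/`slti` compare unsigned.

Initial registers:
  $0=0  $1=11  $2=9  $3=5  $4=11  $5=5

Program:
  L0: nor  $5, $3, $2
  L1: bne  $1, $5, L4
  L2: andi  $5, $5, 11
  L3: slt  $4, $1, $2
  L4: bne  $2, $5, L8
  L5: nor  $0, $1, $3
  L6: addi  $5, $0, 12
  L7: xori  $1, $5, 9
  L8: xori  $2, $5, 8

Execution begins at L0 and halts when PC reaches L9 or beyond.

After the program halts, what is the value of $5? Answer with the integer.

2

PC=0  nor  $5, $3, $2        | $0=0 $1=11 $2=9 $3=5 $4=11 $5=65522
PC=1  bne  $1, $5, L4        | $0=0 $1=11 $2=9 $3=5 $4=11 $5=65522  [TAKEN]
PC=2  andi  $5, $5, 11       | $0=0 $1=11 $2=9 $3=5 $4=11 $5=2
PC=4  bne  $2, $5, L8        | $0=0 $1=11 $2=9 $3=5 $4=11 $5=2  [TAKEN]
PC=5  nor  $0, $1, $3        | $0=0 $1=11 $2=9 $3=5 $4=11 $5=2
PC=8  xori  $2, $5, 8        | $0=0 $1=11 $2=10 $3=5 $4=11 $5=2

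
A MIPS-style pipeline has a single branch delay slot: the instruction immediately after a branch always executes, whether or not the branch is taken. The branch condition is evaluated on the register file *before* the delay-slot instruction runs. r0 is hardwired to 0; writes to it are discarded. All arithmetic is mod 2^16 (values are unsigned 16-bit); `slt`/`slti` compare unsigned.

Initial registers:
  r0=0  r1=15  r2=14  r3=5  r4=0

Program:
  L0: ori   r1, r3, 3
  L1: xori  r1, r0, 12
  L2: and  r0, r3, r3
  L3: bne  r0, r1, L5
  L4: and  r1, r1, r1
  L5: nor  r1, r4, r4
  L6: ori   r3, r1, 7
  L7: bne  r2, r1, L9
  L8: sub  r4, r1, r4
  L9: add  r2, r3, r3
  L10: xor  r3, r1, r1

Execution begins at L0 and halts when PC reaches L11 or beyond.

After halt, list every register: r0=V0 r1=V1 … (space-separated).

[0] ori   r1, r3, 3  →  {r0:0, r1:7, r2:14, r3:5, r4:0}
[1] xori  r1, r0, 12  →  {r0:0, r1:12, r2:14, r3:5, r4:0}
[2] and  r0, r3, r3  →  {r0:0, r1:12, r2:14, r3:5, r4:0}
[3] bne  r0, r1, L5  →  {r0:0, r1:12, r2:14, r3:5, r4:0}  ⟨branch taken⟩
[4] and  r1, r1, r1  →  {r0:0, r1:12, r2:14, r3:5, r4:0}
[5] nor  r1, r4, r4  →  {r0:0, r1:65535, r2:14, r3:5, r4:0}
[6] ori   r3, r1, 7  →  {r0:0, r1:65535, r2:14, r3:65535, r4:0}
[7] bne  r2, r1, L9  →  {r0:0, r1:65535, r2:14, r3:65535, r4:0}  ⟨branch taken⟩
[8] sub  r4, r1, r4  →  {r0:0, r1:65535, r2:14, r3:65535, r4:65535}
[9] add  r2, r3, r3  →  {r0:0, r1:65535, r2:65534, r3:65535, r4:65535}
[10] xor  r3, r1, r1  →  {r0:0, r1:65535, r2:65534, r3:0, r4:65535}

r0=0 r1=65535 r2=65534 r3=0 r4=65535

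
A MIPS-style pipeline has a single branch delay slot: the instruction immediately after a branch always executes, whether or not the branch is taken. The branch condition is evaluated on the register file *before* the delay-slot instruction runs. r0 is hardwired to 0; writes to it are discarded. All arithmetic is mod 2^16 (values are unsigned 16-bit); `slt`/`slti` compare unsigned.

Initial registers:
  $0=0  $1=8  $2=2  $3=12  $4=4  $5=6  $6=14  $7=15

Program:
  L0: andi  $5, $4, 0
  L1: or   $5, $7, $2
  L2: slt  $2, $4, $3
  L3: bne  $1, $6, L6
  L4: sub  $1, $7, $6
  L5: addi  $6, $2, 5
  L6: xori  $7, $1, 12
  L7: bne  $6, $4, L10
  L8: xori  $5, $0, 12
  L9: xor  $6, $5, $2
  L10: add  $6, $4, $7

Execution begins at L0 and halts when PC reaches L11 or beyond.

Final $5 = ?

#0 andi  $5, $4, 0 ; 0/8/2/12/4/0/14/15
#1 or   $5, $7, $2 ; 0/8/2/12/4/15/14/15
#2 slt  $2, $4, $3 ; 0/8/1/12/4/15/14/15
#3 bne  $1, $6, L6 ; 0/8/1/12/4/15/14/15 ; →target
#4 sub  $1, $7, $6 ; 0/1/1/12/4/15/14/15
#6 xori  $7, $1, 12 ; 0/1/1/12/4/15/14/13
#7 bne  $6, $4, L10 ; 0/1/1/12/4/15/14/13 ; →target
#8 xori  $5, $0, 12 ; 0/1/1/12/4/12/14/13
#10 add  $6, $4, $7 ; 0/1/1/12/4/12/17/13

12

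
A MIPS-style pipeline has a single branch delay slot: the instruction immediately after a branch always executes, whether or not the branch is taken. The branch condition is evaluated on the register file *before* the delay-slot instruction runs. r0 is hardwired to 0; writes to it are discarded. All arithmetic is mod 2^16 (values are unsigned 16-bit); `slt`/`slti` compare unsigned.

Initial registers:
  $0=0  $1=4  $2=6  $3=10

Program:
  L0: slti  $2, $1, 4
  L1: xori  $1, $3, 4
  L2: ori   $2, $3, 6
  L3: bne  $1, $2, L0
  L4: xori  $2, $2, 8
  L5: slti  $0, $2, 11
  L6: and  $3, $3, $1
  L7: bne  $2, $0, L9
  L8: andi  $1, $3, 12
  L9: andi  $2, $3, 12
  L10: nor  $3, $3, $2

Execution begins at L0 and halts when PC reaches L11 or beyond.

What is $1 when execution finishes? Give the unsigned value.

8

PC=0  slti  $2, $1, 4        | $0=0 $1=4 $2=0 $3=10
PC=1  xori  $1, $3, 4        | $0=0 $1=14 $2=0 $3=10
PC=2  ori   $2, $3, 6        | $0=0 $1=14 $2=14 $3=10
PC=3  bne  $1, $2, L0        | $0=0 $1=14 $2=14 $3=10  [not taken]
PC=4  xori  $2, $2, 8        | $0=0 $1=14 $2=6 $3=10
PC=5  slti  $0, $2, 11       | $0=0 $1=14 $2=6 $3=10
PC=6  and  $3, $3, $1        | $0=0 $1=14 $2=6 $3=10
PC=7  bne  $2, $0, L9        | $0=0 $1=14 $2=6 $3=10  [TAKEN]
PC=8  andi  $1, $3, 12       | $0=0 $1=8 $2=6 $3=10
PC=9  andi  $2, $3, 12       | $0=0 $1=8 $2=8 $3=10
PC=10 nor  $3, $3, $2        | $0=0 $1=8 $2=8 $3=65525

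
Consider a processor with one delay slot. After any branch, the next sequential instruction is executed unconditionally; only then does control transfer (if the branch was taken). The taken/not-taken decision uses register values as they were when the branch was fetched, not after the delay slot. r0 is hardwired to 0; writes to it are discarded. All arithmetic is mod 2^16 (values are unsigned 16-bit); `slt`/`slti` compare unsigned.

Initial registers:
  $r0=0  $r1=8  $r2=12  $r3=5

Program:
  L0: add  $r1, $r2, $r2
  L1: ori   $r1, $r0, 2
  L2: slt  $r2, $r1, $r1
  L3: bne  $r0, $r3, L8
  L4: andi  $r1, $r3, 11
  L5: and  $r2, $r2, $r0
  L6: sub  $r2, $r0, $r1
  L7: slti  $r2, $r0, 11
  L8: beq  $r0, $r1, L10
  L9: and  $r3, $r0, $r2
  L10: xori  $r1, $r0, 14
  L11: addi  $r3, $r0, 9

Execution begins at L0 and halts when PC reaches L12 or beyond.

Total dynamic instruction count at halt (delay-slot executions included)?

9

[0] add  $r1, $r2, $r2  →  {$r0:0, $r1:24, $r2:12, $r3:5}
[1] ori   $r1, $r0, 2  →  {$r0:0, $r1:2, $r2:12, $r3:5}
[2] slt  $r2, $r1, $r1  →  {$r0:0, $r1:2, $r2:0, $r3:5}
[3] bne  $r0, $r3, L8  →  {$r0:0, $r1:2, $r2:0, $r3:5}  ⟨branch taken⟩
[4] andi  $r1, $r3, 11  →  {$r0:0, $r1:1, $r2:0, $r3:5}
[8] beq  $r0, $r1, L10  →  {$r0:0, $r1:1, $r2:0, $r3:5}  ⟨branch fallthrough⟩
[9] and  $r3, $r0, $r2  →  {$r0:0, $r1:1, $r2:0, $r3:0}
[10] xori  $r1, $r0, 14  →  {$r0:0, $r1:14, $r2:0, $r3:0}
[11] addi  $r3, $r0, 9  →  {$r0:0, $r1:14, $r2:0, $r3:9}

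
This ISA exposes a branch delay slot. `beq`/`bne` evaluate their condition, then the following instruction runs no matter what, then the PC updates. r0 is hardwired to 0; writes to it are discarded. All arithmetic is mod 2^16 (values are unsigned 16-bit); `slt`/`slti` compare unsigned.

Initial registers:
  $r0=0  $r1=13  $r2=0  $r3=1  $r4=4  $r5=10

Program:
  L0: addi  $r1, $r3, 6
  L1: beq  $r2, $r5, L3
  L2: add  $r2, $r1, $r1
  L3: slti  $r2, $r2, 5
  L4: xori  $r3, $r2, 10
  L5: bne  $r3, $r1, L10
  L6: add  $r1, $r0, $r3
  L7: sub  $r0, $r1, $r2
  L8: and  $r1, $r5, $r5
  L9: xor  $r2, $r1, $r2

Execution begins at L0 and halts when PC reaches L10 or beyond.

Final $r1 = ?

PC=0  addi  $r1, $r3, 6      | $r0=0 $r1=7 $r2=0 $r3=1 $r4=4 $r5=10
PC=1  beq  $r2, $r5, L3      | $r0=0 $r1=7 $r2=0 $r3=1 $r4=4 $r5=10  [not taken]
PC=2  add  $r2, $r1, $r1     | $r0=0 $r1=7 $r2=14 $r3=1 $r4=4 $r5=10
PC=3  slti  $r2, $r2, 5      | $r0=0 $r1=7 $r2=0 $r3=1 $r4=4 $r5=10
PC=4  xori  $r3, $r2, 10     | $r0=0 $r1=7 $r2=0 $r3=10 $r4=4 $r5=10
PC=5  bne  $r3, $r1, L10     | $r0=0 $r1=7 $r2=0 $r3=10 $r4=4 $r5=10  [TAKEN]
PC=6  add  $r1, $r0, $r3     | $r0=0 $r1=10 $r2=0 $r3=10 $r4=4 $r5=10

10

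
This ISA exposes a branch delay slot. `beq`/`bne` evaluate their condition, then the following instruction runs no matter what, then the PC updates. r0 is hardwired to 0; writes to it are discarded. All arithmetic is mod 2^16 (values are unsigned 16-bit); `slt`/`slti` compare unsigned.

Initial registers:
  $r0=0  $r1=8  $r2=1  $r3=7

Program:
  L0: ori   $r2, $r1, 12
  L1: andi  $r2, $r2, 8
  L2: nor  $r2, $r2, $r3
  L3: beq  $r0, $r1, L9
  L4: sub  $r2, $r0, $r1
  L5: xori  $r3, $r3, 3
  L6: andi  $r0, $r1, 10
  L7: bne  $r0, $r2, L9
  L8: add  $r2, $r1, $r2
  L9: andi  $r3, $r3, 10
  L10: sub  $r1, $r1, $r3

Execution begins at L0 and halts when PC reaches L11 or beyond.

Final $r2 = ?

0

#0 ori   $r2, $r1, 12 ; 0/8/12/7
#1 andi  $r2, $r2, 8 ; 0/8/8/7
#2 nor  $r2, $r2, $r3 ; 0/8/65520/7
#3 beq  $r0, $r1, L9 ; 0/8/65520/7 ; →fallthru
#4 sub  $r2, $r0, $r1 ; 0/8/65528/7
#5 xori  $r3, $r3, 3 ; 0/8/65528/4
#6 andi  $r0, $r1, 10 ; 0/8/65528/4
#7 bne  $r0, $r2, L9 ; 0/8/65528/4 ; →target
#8 add  $r2, $r1, $r2 ; 0/8/0/4
#9 andi  $r3, $r3, 10 ; 0/8/0/0
#10 sub  $r1, $r1, $r3 ; 0/8/0/0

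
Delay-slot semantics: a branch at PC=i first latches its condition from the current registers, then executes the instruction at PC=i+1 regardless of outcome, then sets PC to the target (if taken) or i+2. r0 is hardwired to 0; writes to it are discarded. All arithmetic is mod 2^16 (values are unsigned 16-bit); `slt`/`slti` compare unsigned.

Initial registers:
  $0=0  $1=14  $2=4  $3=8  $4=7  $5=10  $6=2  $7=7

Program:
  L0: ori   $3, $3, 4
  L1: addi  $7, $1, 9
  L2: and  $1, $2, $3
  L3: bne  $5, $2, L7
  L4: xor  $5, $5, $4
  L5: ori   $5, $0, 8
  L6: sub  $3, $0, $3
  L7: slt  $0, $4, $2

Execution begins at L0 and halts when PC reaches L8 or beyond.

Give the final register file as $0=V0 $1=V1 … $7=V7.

$0=0 $1=4 $2=4 $3=12 $4=7 $5=13 $6=2 $7=23

PC=0  ori   $3, $3, 4        | $0=0 $1=14 $2=4 $3=12 $4=7 $5=10 $6=2 $7=7
PC=1  addi  $7, $1, 9        | $0=0 $1=14 $2=4 $3=12 $4=7 $5=10 $6=2 $7=23
PC=2  and  $1, $2, $3        | $0=0 $1=4 $2=4 $3=12 $4=7 $5=10 $6=2 $7=23
PC=3  bne  $5, $2, L7        | $0=0 $1=4 $2=4 $3=12 $4=7 $5=10 $6=2 $7=23  [TAKEN]
PC=4  xor  $5, $5, $4        | $0=0 $1=4 $2=4 $3=12 $4=7 $5=13 $6=2 $7=23
PC=7  slt  $0, $4, $2        | $0=0 $1=4 $2=4 $3=12 $4=7 $5=13 $6=2 $7=23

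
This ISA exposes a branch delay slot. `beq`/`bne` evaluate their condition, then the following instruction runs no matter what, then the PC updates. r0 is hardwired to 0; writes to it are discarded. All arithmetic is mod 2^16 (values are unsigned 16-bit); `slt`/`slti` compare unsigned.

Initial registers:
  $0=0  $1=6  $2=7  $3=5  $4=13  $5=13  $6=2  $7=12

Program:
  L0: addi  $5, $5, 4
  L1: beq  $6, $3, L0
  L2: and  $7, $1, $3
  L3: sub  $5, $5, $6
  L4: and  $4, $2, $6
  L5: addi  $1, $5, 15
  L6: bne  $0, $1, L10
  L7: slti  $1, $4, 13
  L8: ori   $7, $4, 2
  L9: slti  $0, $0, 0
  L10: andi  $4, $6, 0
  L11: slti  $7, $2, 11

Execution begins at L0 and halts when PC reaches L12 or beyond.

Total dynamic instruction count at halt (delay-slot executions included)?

PC=0  addi  $5, $5, 4        | $0=0 $1=6 $2=7 $3=5 $4=13 $5=17 $6=2 $7=12
PC=1  beq  $6, $3, L0        | $0=0 $1=6 $2=7 $3=5 $4=13 $5=17 $6=2 $7=12  [not taken]
PC=2  and  $7, $1, $3        | $0=0 $1=6 $2=7 $3=5 $4=13 $5=17 $6=2 $7=4
PC=3  sub  $5, $5, $6        | $0=0 $1=6 $2=7 $3=5 $4=13 $5=15 $6=2 $7=4
PC=4  and  $4, $2, $6        | $0=0 $1=6 $2=7 $3=5 $4=2 $5=15 $6=2 $7=4
PC=5  addi  $1, $5, 15       | $0=0 $1=30 $2=7 $3=5 $4=2 $5=15 $6=2 $7=4
PC=6  bne  $0, $1, L10       | $0=0 $1=30 $2=7 $3=5 $4=2 $5=15 $6=2 $7=4  [TAKEN]
PC=7  slti  $1, $4, 13       | $0=0 $1=1 $2=7 $3=5 $4=2 $5=15 $6=2 $7=4
PC=10 andi  $4, $6, 0        | $0=0 $1=1 $2=7 $3=5 $4=0 $5=15 $6=2 $7=4
PC=11 slti  $7, $2, 11       | $0=0 $1=1 $2=7 $3=5 $4=0 $5=15 $6=2 $7=1

10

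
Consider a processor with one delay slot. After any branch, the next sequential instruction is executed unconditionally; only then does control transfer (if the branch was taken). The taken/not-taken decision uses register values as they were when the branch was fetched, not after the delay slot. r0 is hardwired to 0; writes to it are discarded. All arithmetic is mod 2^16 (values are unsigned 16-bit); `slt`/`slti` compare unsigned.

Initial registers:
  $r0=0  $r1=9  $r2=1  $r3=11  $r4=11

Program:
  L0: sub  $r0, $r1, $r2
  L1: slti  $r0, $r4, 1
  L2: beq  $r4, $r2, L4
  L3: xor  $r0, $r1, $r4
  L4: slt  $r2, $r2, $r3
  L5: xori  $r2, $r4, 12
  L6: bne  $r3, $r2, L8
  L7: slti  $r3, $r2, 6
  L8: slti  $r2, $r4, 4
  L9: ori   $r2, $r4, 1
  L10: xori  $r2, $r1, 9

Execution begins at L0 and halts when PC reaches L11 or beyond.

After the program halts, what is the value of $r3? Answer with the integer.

[0] sub  $r0, $r1, $r2  →  {$r0:0, $r1:9, $r2:1, $r3:11, $r4:11}
[1] slti  $r0, $r4, 1  →  {$r0:0, $r1:9, $r2:1, $r3:11, $r4:11}
[2] beq  $r4, $r2, L4  →  {$r0:0, $r1:9, $r2:1, $r3:11, $r4:11}  ⟨branch fallthrough⟩
[3] xor  $r0, $r1, $r4  →  {$r0:0, $r1:9, $r2:1, $r3:11, $r4:11}
[4] slt  $r2, $r2, $r3  →  {$r0:0, $r1:9, $r2:1, $r3:11, $r4:11}
[5] xori  $r2, $r4, 12  →  {$r0:0, $r1:9, $r2:7, $r3:11, $r4:11}
[6] bne  $r3, $r2, L8  →  {$r0:0, $r1:9, $r2:7, $r3:11, $r4:11}  ⟨branch taken⟩
[7] slti  $r3, $r2, 6  →  {$r0:0, $r1:9, $r2:7, $r3:0, $r4:11}
[8] slti  $r2, $r4, 4  →  {$r0:0, $r1:9, $r2:0, $r3:0, $r4:11}
[9] ori   $r2, $r4, 1  →  {$r0:0, $r1:9, $r2:11, $r3:0, $r4:11}
[10] xori  $r2, $r1, 9  →  {$r0:0, $r1:9, $r2:0, $r3:0, $r4:11}

0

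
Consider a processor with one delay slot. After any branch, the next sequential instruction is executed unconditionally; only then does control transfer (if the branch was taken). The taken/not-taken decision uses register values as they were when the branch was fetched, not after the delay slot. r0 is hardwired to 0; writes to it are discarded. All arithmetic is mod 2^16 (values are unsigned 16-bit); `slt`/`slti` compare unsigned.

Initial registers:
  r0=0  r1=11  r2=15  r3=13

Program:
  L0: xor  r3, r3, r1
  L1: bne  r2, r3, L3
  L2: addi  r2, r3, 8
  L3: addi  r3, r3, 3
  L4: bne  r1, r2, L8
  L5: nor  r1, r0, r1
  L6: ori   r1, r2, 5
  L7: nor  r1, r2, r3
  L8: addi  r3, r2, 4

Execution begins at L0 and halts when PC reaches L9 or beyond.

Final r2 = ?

14

  step pc=0: xor  r3, r3, r1  regs=(0,11,15,6)
  step pc=1: bne  r2, r3, L3  cond=T  regs=(0,11,15,6)
  step pc=2: addi  r2, r3, 8  regs=(0,11,14,6)
  step pc=3: addi  r3, r3, 3  regs=(0,11,14,9)
  step pc=4: bne  r1, r2, L8  cond=T  regs=(0,11,14,9)
  step pc=5: nor  r1, r0, r1  regs=(0,65524,14,9)
  step pc=8: addi  r3, r2, 4  regs=(0,65524,14,18)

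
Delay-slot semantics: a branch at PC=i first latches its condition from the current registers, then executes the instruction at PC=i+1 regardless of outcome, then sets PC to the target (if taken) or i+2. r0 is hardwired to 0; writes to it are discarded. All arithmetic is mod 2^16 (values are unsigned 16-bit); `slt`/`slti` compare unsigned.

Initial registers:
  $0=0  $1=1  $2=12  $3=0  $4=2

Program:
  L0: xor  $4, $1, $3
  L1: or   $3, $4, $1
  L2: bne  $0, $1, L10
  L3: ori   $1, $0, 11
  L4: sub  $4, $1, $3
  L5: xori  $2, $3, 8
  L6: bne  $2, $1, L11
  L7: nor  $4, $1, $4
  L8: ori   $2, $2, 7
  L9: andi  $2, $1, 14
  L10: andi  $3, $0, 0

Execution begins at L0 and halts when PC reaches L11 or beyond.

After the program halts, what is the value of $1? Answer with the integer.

  step pc=0: xor  $4, $1, $3  regs=(0,1,12,0,1)
  step pc=1: or   $3, $4, $1  regs=(0,1,12,1,1)
  step pc=2: bne  $0, $1, L10  cond=T  regs=(0,1,12,1,1)
  step pc=3: ori   $1, $0, 11  regs=(0,11,12,1,1)
  step pc=10: andi  $3, $0, 0  regs=(0,11,12,0,1)

11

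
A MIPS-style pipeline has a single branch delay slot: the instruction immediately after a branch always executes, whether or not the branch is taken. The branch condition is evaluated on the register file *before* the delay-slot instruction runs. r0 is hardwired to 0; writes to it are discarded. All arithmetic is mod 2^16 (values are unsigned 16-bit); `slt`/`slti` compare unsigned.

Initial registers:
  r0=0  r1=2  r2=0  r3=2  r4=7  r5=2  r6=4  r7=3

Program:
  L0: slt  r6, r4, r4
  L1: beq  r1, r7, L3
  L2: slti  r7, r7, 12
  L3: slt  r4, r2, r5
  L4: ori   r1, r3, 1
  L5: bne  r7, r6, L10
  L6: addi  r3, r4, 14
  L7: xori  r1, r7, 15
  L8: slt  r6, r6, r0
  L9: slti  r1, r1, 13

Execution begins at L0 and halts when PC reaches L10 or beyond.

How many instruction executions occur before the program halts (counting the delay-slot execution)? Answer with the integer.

7

#0 slt  r6, r4, r4 ; 0/2/0/2/7/2/0/3
#1 beq  r1, r7, L3 ; 0/2/0/2/7/2/0/3 ; →fallthru
#2 slti  r7, r7, 12 ; 0/2/0/2/7/2/0/1
#3 slt  r4, r2, r5 ; 0/2/0/2/1/2/0/1
#4 ori   r1, r3, 1 ; 0/3/0/2/1/2/0/1
#5 bne  r7, r6, L10 ; 0/3/0/2/1/2/0/1 ; →target
#6 addi  r3, r4, 14 ; 0/3/0/15/1/2/0/1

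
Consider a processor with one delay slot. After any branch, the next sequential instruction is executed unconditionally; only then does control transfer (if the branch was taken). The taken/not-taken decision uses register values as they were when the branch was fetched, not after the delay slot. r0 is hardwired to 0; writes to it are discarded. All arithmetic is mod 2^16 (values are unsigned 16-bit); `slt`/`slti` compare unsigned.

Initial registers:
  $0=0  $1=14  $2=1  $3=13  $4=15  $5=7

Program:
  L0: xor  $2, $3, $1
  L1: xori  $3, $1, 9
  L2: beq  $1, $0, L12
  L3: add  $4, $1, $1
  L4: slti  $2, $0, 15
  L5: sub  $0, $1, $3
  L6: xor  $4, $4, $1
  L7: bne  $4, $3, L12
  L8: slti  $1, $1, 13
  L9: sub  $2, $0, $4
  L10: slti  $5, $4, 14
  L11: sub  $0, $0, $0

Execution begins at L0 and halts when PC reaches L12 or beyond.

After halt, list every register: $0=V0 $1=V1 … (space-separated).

#0 xor  $2, $3, $1 ; 0/14/3/13/15/7
#1 xori  $3, $1, 9 ; 0/14/3/7/15/7
#2 beq  $1, $0, L12 ; 0/14/3/7/15/7 ; →fallthru
#3 add  $4, $1, $1 ; 0/14/3/7/28/7
#4 slti  $2, $0, 15 ; 0/14/1/7/28/7
#5 sub  $0, $1, $3 ; 0/14/1/7/28/7
#6 xor  $4, $4, $1 ; 0/14/1/7/18/7
#7 bne  $4, $3, L12 ; 0/14/1/7/18/7 ; →target
#8 slti  $1, $1, 13 ; 0/0/1/7/18/7

$0=0 $1=0 $2=1 $3=7 $4=18 $5=7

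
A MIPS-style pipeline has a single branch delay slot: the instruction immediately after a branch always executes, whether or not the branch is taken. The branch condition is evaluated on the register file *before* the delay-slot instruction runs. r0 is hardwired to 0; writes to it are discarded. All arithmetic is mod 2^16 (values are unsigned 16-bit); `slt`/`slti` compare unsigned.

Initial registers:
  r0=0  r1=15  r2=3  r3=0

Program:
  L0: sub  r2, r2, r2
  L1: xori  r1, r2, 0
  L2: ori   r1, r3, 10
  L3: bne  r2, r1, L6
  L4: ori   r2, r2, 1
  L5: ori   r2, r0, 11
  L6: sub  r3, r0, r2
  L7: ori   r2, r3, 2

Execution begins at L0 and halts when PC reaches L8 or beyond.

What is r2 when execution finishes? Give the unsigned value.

65535

[0] sub  r2, r2, r2  →  {r0:0, r1:15, r2:0, r3:0}
[1] xori  r1, r2, 0  →  {r0:0, r1:0, r2:0, r3:0}
[2] ori   r1, r3, 10  →  {r0:0, r1:10, r2:0, r3:0}
[3] bne  r2, r1, L6  →  {r0:0, r1:10, r2:0, r3:0}  ⟨branch taken⟩
[4] ori   r2, r2, 1  →  {r0:0, r1:10, r2:1, r3:0}
[6] sub  r3, r0, r2  →  {r0:0, r1:10, r2:1, r3:65535}
[7] ori   r2, r3, 2  →  {r0:0, r1:10, r2:65535, r3:65535}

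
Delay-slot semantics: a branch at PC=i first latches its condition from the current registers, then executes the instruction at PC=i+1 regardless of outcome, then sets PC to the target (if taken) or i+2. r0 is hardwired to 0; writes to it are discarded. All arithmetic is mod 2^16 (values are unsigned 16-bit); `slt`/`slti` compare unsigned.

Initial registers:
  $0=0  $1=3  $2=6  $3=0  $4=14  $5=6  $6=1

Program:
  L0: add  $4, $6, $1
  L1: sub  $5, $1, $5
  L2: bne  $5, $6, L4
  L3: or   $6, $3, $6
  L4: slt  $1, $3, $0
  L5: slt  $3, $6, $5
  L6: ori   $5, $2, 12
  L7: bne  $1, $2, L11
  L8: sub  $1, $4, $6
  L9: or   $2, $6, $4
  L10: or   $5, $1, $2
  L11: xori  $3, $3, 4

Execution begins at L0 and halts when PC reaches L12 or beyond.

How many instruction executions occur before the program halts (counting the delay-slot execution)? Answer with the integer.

  step pc=0: add  $4, $6, $1  regs=(0,3,6,0,4,6,1)
  step pc=1: sub  $5, $1, $5  regs=(0,3,6,0,4,65533,1)
  step pc=2: bne  $5, $6, L4  cond=T  regs=(0,3,6,0,4,65533,1)
  step pc=3: or   $6, $3, $6  regs=(0,3,6,0,4,65533,1)
  step pc=4: slt  $1, $3, $0  regs=(0,0,6,0,4,65533,1)
  step pc=5: slt  $3, $6, $5  regs=(0,0,6,1,4,65533,1)
  step pc=6: ori   $5, $2, 12  regs=(0,0,6,1,4,14,1)
  step pc=7: bne  $1, $2, L11  cond=T  regs=(0,0,6,1,4,14,1)
  step pc=8: sub  $1, $4, $6  regs=(0,3,6,1,4,14,1)
  step pc=11: xori  $3, $3, 4  regs=(0,3,6,5,4,14,1)

10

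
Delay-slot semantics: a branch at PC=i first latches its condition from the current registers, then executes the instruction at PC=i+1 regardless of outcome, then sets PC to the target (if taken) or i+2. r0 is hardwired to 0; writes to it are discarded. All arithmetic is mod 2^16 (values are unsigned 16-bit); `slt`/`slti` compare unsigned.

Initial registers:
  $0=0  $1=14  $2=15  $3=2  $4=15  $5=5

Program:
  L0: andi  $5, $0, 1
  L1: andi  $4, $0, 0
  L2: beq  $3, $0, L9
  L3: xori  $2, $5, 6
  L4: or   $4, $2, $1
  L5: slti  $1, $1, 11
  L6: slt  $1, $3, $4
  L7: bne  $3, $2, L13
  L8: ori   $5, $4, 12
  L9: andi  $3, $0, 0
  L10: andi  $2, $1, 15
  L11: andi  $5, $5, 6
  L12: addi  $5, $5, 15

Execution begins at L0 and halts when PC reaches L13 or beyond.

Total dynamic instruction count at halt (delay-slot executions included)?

9

[0] andi  $5, $0, 1  →  {$0:0, $1:14, $2:15, $3:2, $4:15, $5:0}
[1] andi  $4, $0, 0  →  {$0:0, $1:14, $2:15, $3:2, $4:0, $5:0}
[2] beq  $3, $0, L9  →  {$0:0, $1:14, $2:15, $3:2, $4:0, $5:0}  ⟨branch fallthrough⟩
[3] xori  $2, $5, 6  →  {$0:0, $1:14, $2:6, $3:2, $4:0, $5:0}
[4] or   $4, $2, $1  →  {$0:0, $1:14, $2:6, $3:2, $4:14, $5:0}
[5] slti  $1, $1, 11  →  {$0:0, $1:0, $2:6, $3:2, $4:14, $5:0}
[6] slt  $1, $3, $4  →  {$0:0, $1:1, $2:6, $3:2, $4:14, $5:0}
[7] bne  $3, $2, L13  →  {$0:0, $1:1, $2:6, $3:2, $4:14, $5:0}  ⟨branch taken⟩
[8] ori   $5, $4, 12  →  {$0:0, $1:1, $2:6, $3:2, $4:14, $5:14}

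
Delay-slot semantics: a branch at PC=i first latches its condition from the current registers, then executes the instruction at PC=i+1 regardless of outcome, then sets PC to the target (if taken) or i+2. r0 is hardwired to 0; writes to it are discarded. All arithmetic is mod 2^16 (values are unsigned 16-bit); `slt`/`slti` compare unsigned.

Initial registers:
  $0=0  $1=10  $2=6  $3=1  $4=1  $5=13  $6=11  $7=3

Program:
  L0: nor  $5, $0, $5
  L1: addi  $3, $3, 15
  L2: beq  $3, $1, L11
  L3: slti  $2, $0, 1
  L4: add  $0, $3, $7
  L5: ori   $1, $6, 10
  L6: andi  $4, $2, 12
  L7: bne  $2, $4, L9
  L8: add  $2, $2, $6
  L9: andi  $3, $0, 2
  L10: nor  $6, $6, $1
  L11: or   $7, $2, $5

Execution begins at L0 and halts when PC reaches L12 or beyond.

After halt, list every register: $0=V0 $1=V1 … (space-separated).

$0=0 $1=11 $2=12 $3=0 $4=0 $5=65522 $6=65524 $7=65534

PC=0  nor  $5, $0, $5        | $0=0 $1=10 $2=6 $3=1 $4=1 $5=65522 $6=11 $7=3
PC=1  addi  $3, $3, 15       | $0=0 $1=10 $2=6 $3=16 $4=1 $5=65522 $6=11 $7=3
PC=2  beq  $3, $1, L11       | $0=0 $1=10 $2=6 $3=16 $4=1 $5=65522 $6=11 $7=3  [not taken]
PC=3  slti  $2, $0, 1        | $0=0 $1=10 $2=1 $3=16 $4=1 $5=65522 $6=11 $7=3
PC=4  add  $0, $3, $7        | $0=0 $1=10 $2=1 $3=16 $4=1 $5=65522 $6=11 $7=3
PC=5  ori   $1, $6, 10       | $0=0 $1=11 $2=1 $3=16 $4=1 $5=65522 $6=11 $7=3
PC=6  andi  $4, $2, 12       | $0=0 $1=11 $2=1 $3=16 $4=0 $5=65522 $6=11 $7=3
PC=7  bne  $2, $4, L9        | $0=0 $1=11 $2=1 $3=16 $4=0 $5=65522 $6=11 $7=3  [TAKEN]
PC=8  add  $2, $2, $6        | $0=0 $1=11 $2=12 $3=16 $4=0 $5=65522 $6=11 $7=3
PC=9  andi  $3, $0, 2        | $0=0 $1=11 $2=12 $3=0 $4=0 $5=65522 $6=11 $7=3
PC=10 nor  $6, $6, $1        | $0=0 $1=11 $2=12 $3=0 $4=0 $5=65522 $6=65524 $7=3
PC=11 or   $7, $2, $5        | $0=0 $1=11 $2=12 $3=0 $4=0 $5=65522 $6=65524 $7=65534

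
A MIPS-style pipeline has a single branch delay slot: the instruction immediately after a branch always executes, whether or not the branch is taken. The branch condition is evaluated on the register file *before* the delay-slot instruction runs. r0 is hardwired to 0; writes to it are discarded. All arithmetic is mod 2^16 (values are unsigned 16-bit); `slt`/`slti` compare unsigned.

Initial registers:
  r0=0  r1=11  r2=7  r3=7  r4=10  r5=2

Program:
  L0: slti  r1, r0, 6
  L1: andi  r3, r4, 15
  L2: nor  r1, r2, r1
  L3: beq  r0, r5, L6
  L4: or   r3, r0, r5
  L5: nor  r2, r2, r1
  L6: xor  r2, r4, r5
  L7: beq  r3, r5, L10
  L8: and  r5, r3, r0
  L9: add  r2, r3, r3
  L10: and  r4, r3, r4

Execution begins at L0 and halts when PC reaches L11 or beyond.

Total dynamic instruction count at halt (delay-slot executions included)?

  step pc=0: slti  r1, r0, 6  regs=(0,1,7,7,10,2)
  step pc=1: andi  r3, r4, 15  regs=(0,1,7,10,10,2)
  step pc=2: nor  r1, r2, r1  regs=(0,65528,7,10,10,2)
  step pc=3: beq  r0, r5, L6  cond=F  regs=(0,65528,7,10,10,2)
  step pc=4: or   r3, r0, r5  regs=(0,65528,7,2,10,2)
  step pc=5: nor  r2, r2, r1  regs=(0,65528,0,2,10,2)
  step pc=6: xor  r2, r4, r5  regs=(0,65528,8,2,10,2)
  step pc=7: beq  r3, r5, L10  cond=T  regs=(0,65528,8,2,10,2)
  step pc=8: and  r5, r3, r0  regs=(0,65528,8,2,10,0)
  step pc=10: and  r4, r3, r4  regs=(0,65528,8,2,2,0)

10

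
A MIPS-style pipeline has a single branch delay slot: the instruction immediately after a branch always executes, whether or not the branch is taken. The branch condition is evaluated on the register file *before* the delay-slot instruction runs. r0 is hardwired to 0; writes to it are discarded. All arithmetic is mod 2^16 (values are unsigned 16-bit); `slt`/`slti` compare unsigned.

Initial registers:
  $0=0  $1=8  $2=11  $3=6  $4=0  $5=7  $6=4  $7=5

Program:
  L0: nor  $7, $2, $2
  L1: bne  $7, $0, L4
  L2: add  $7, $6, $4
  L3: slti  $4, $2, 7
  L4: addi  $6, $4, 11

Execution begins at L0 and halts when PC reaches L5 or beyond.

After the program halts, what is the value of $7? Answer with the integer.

[0] nor  $7, $2, $2  →  {$0:0, $1:8, $2:11, $3:6, $4:0, $5:7, $6:4, $7:65524}
[1] bne  $7, $0, L4  →  {$0:0, $1:8, $2:11, $3:6, $4:0, $5:7, $6:4, $7:65524}  ⟨branch taken⟩
[2] add  $7, $6, $4  →  {$0:0, $1:8, $2:11, $3:6, $4:0, $5:7, $6:4, $7:4}
[4] addi  $6, $4, 11  →  {$0:0, $1:8, $2:11, $3:6, $4:0, $5:7, $6:11, $7:4}

4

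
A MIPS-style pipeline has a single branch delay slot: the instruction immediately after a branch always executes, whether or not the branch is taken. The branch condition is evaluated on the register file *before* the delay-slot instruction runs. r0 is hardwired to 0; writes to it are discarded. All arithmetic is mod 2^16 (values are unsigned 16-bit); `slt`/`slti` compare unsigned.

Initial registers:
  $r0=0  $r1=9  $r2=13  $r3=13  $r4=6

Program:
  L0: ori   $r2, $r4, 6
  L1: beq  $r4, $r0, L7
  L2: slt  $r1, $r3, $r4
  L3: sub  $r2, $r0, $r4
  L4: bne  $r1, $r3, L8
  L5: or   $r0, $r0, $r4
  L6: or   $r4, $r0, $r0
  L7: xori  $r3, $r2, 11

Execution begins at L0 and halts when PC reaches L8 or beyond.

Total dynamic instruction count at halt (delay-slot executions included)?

6

PC=0  ori   $r2, $r4, 6      | $r0=0 $r1=9 $r2=6 $r3=13 $r4=6
PC=1  beq  $r4, $r0, L7      | $r0=0 $r1=9 $r2=6 $r3=13 $r4=6  [not taken]
PC=2  slt  $r1, $r3, $r4     | $r0=0 $r1=0 $r2=6 $r3=13 $r4=6
PC=3  sub  $r2, $r0, $r4     | $r0=0 $r1=0 $r2=65530 $r3=13 $r4=6
PC=4  bne  $r1, $r3, L8      | $r0=0 $r1=0 $r2=65530 $r3=13 $r4=6  [TAKEN]
PC=5  or   $r0, $r0, $r4     | $r0=0 $r1=0 $r2=65530 $r3=13 $r4=6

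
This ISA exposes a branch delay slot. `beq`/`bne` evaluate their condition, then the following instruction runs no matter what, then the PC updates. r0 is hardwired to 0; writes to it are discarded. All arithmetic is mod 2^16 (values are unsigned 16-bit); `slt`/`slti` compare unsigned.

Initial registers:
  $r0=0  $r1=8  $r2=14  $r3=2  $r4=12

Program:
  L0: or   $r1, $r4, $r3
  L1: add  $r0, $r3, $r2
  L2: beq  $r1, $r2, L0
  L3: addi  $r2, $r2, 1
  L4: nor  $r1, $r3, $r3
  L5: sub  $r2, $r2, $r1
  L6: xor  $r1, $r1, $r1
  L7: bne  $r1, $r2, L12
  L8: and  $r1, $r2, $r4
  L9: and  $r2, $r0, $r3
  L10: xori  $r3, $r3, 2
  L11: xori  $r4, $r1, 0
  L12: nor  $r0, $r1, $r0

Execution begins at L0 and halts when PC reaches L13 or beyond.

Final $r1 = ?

  step pc=0: or   $r1, $r4, $r3  regs=(0,14,14,2,12)
  step pc=1: add  $r0, $r3, $r2  regs=(0,14,14,2,12)
  step pc=2: beq  $r1, $r2, L0  cond=T  regs=(0,14,14,2,12)
  step pc=3: addi  $r2, $r2, 1  regs=(0,14,15,2,12)
  step pc=0: or   $r1, $r4, $r3  regs=(0,14,15,2,12)
  step pc=1: add  $r0, $r3, $r2  regs=(0,14,15,2,12)
  step pc=2: beq  $r1, $r2, L0  cond=F  regs=(0,14,15,2,12)
  step pc=3: addi  $r2, $r2, 1  regs=(0,14,16,2,12)
  step pc=4: nor  $r1, $r3, $r3  regs=(0,65533,16,2,12)
  step pc=5: sub  $r2, $r2, $r1  regs=(0,65533,19,2,12)
  step pc=6: xor  $r1, $r1, $r1  regs=(0,0,19,2,12)
  step pc=7: bne  $r1, $r2, L12  cond=T  regs=(0,0,19,2,12)
  step pc=8: and  $r1, $r2, $r4  regs=(0,0,19,2,12)
  step pc=12: nor  $r0, $r1, $r0  regs=(0,0,19,2,12)

0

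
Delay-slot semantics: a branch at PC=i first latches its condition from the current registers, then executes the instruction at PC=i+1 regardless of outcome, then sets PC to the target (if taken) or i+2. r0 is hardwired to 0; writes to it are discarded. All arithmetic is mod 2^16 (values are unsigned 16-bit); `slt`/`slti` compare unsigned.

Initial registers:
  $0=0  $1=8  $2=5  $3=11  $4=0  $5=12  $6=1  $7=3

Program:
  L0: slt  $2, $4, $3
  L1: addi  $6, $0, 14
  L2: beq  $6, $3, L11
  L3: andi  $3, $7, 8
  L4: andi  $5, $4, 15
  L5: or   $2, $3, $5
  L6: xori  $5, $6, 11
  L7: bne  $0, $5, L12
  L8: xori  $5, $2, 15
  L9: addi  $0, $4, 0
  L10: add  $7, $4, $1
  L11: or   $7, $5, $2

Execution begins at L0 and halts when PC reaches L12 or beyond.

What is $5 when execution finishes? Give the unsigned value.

  step pc=0: slt  $2, $4, $3  regs=(0,8,1,11,0,12,1,3)
  step pc=1: addi  $6, $0, 14  regs=(0,8,1,11,0,12,14,3)
  step pc=2: beq  $6, $3, L11  cond=F  regs=(0,8,1,11,0,12,14,3)
  step pc=3: andi  $3, $7, 8  regs=(0,8,1,0,0,12,14,3)
  step pc=4: andi  $5, $4, 15  regs=(0,8,1,0,0,0,14,3)
  step pc=5: or   $2, $3, $5  regs=(0,8,0,0,0,0,14,3)
  step pc=6: xori  $5, $6, 11  regs=(0,8,0,0,0,5,14,3)
  step pc=7: bne  $0, $5, L12  cond=T  regs=(0,8,0,0,0,5,14,3)
  step pc=8: xori  $5, $2, 15  regs=(0,8,0,0,0,15,14,3)

15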